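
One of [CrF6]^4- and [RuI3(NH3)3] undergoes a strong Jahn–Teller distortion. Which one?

[CrF6]^4-

[CrF6]^4-: Summing ligand charges against the −4 overall charge gives an oxidation state of +2 for chromium. Group 6 minus oxidation state 2 gives a d⁴ configuration. Fluoride is a weak-field ligand for a first-row metal, so the complex is high-spin. The t₂g³e_g¹ (high-spin) configuration has an unevenly filled e_g set; the Jahn–Teller theorem predicts a tetragonal distortion (typically axial elongation) to lift the degeneracy.
[RuI3(NH3)3]: Ligand charges: each iodide is −1; ammonia is neutral. With an overall charge of 0 the ruthenium centre must be in the +3 oxidation state. Ruthenium is a group-8 element; Ru(III) is therefore d⁵. A 4d ion has a large Δₒ and is invariably low-spin. The d⁵ configuration leaves the e_g set evenly filled (or empty) — no strong Jahn–Teller driving force.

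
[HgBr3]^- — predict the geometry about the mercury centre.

Each bromide is −1; balancing the −1 overall charge requires Hg(II).
Group 12 minus oxidation state 2 gives a d¹⁰ configuration.
With 3 monodentate ligands the coordination number is 3.
Three ligands around a d¹⁰ centre minimise repulsion in a trigonal-planar arrangement.

trigonal planar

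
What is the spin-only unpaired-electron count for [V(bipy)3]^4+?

Summing ligand charges against the +4 overall charge gives an oxidation state of +4 for vanadium.
V sits in group 5, so the d-electron count is 5 − 4 = 1.
Counting donor atoms: 3×2,2′-bipyridine (bidentate) → 6 donors. Coordination number = 6.
In an octahedral field the d¹ configuration is t₂g¹e_g⁰ (only one arrangement possible), giving 1 unpaired electron.

1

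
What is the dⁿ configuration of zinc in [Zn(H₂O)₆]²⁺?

Water is neutral; balancing the +2 overall charge requires Zn(II).
Zn sits in group 12, so the d-electron count is 12 − 2 = 10.

d¹⁰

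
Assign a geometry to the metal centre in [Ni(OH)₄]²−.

Summing ligand charges against the −2 overall charge gives an oxidation state of +2 for nickel.
Ni sits in group 10, so the d-electron count is 10 − 2 = 8.
Coordination number: 4.
Hydroxide is a weak-field ligand.
With weak-field ligands the CFSE gain from square planar is small, so a 3d d⁸ ion takes the sterically preferred tetrahedral geometry.

tetrahedral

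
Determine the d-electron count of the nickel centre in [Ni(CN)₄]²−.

d⁸

Summing ligand charges against the −2 overall charge gives an oxidation state of +2 for nickel.
Ni sits in group 10, so the d-electron count is 10 − 2 = 8.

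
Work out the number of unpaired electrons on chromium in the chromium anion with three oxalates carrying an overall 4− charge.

Each oxalate is −2; balancing the −4 overall charge requires Cr(II).
Chromium is a group-6 element; Cr(II) is therefore d⁴.
Counting donor atoms: 3×oxalate (bidentate) → 6 donors. Coordination number = 6.
The spin state decides the count: Oxalate is a weak-field ligand for a first-row metal, so the complex is high-spin.
An octahedral high-spin d⁴ ion is t₂g³e_g¹, giving 4 unpaired electrons.

4 unpaired electrons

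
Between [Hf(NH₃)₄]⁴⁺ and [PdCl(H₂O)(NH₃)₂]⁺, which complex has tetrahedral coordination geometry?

[Hf(NH₃)₄]⁴⁺

For [Hf(NH₃)₄]⁴⁺: Ligand charges: ammonia is neutral. With an overall charge of +4 the hafnium centre must be in the +4 oxidation state. Group 4 minus oxidation state 4 gives a d⁰ configuration. A d⁰ ion has no crystal-field stabilisation preference between square planar and tetrahedral, so four ligands adopt the sterically favoured tetrahedral geometry. → tetrahedral.
For [PdCl(H₂O)(NH₃)₂]⁺: Each chloride is −1; water is neutral; ammonia is neutral; balancing the +1 overall charge requires Pd(II). Pd sits in group 10, so the d-electron count is 10 − 2 = 8. A 4d d⁸ ion has a large crystal-field splitting; square planar leaves the high-energy d_{x²−y²} orbital empty and maximises CFSE. → square planar.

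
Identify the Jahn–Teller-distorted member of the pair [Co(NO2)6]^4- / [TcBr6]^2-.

[Co(NO2)6]^4-

[Co(NO2)6]^4-: Ligand charges: each nitro (N-bound nitrite) is −1. With an overall charge of −4 the cobalt centre must be in the +2 oxidation state. Cobalt is a group-9 element; Co(II) is therefore d⁷. Nitro (N-bound nitrite) is a strong-field ligand (high in the spectrochemical series) for a first-row metal, so the complex is low-spin. The t₂g⁶e_g¹ (low-spin) configuration has an unevenly filled e_g set; the Jahn–Teller theorem predicts a tetragonal distortion (typically axial elongation) to lift the degeneracy.
[TcBr6]^2-: Each bromide is −1; balancing the −2 overall charge requires Tc(IV). Tc sits in group 7, so the d-electron count is 7 − 4 = 3. The d³ configuration leaves the e_g set evenly filled (or empty) — no strong Jahn–Teller driving force.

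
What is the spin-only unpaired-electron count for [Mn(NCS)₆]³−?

Summing ligand charges against the −3 overall charge gives an oxidation state of +3 for manganese.
Mn sits in group 7, so the d-electron count is 7 − 3 = 4.
The spin state decides the count: Isothiocyanate is a weak-field ligand for a first-row metal, so the complex is high-spin.
An octahedral high-spin d⁴ ion is t₂g³e_g¹, giving 4 unpaired electrons.

4 unpaired electrons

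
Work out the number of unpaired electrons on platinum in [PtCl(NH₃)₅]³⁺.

Summing ligand charges against the +3 overall charge gives an oxidation state of +4 for platinum.
Platinum is a group-10 element; Pt(IV) is therefore d⁶.
The spin state decides the count: a 5d ion has a large Δₒ and is invariably low-spin.
An octahedral low-spin d⁶ ion is t₂g⁶e_g⁰, giving 0 unpaired electrons.

0 unpaired electrons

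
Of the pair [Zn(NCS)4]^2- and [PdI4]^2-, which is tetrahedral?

For [Zn(NCS)4]^2-: Each isothiocyanate is −1; balancing the −2 overall charge requires Zn(II). Zn sits in group 12, so the d-electron count is 12 − 2 = 10. A d¹⁰ ion has no crystal-field stabilisation preference between square planar and tetrahedral, so four ligands adopt the sterically favoured tetrahedral geometry. → tetrahedral.
For [PdI4]^2-: Summing ligand charges against the −2 overall charge gives an oxidation state of +2 for palladium. Pd sits in group 10, so the d-electron count is 10 − 2 = 8. A 4d d⁸ ion has a large crystal-field splitting; square planar leaves the high-energy d_{x²−y²} orbital empty and maximises CFSE. → square planar.

[Zn(NCS)4]^2-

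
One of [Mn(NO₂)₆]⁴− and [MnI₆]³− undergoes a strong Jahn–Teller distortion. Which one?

[MnI₆]³−

[Mn(NO₂)₆]⁴−: Summing ligand charges against the −4 overall charge gives an oxidation state of +2 for manganese. Manganese is a group-7 element; Mn(II) is therefore d⁵. Nitro (N-bound nitrite) is a strong-field ligand (high in the spectrochemical series) for a first-row metal, so the complex is low-spin. The d⁵ configuration leaves the e_g set evenly filled (or empty) — no strong Jahn–Teller driving force.
[MnI₆]³−: Summing ligand charges against the −3 overall charge gives an oxidation state of +3 for manganese. Manganese is a group-7 element; Mn(III) is therefore d⁴. Iodide is a weak-field ligand for a first-row metal, so the complex is high-spin. The t₂g³e_g¹ (high-spin) configuration has an unevenly filled e_g set; the Jahn–Teller theorem predicts a tetragonal distortion (typically axial elongation) to lift the degeneracy.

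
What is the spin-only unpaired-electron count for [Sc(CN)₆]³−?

0

Each cyanide is −1; balancing the −3 overall charge requires Sc(III).
Group 3 minus oxidation state 3 gives a d⁰ configuration.
In an octahedral field the d⁰ configuration is t₂g⁰e_g⁰, giving 0 unpaired electrons.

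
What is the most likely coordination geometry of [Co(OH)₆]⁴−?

octahedral

Ligand charges: each hydroxide is −1. With an overall charge of −4 the cobalt centre must be in the +2 oxidation state.
Cobalt is a group-9 element; Co(II) is therefore d⁷.
Coordination number: 6.
Six donors around a single metal centre give an octahedral coordination sphere.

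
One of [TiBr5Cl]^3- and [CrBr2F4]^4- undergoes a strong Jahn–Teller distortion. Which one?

[TiBr5Cl]^3-: Each bromide is −1; each chloride is −1; balancing the −3 overall charge requires Ti(III). Ti sits in group 4, so the d-electron count is 4 − 3 = 1. The d¹ configuration leaves the e_g set evenly filled (or empty) — no strong Jahn–Teller driving force.
[CrBr2F4]^4-: Ligand charges: each bromide is −1; each fluoride is −1. With an overall charge of −4 the chromium centre must be in the +2 oxidation state. Chromium is a group-6 element; Cr(II) is therefore d⁴. Bromide and fluoride are weak-field ligands for a first-row metal, so the complex is high-spin. The t₂g³e_g¹ (high-spin) configuration has an unevenly filled e_g set; the Jahn–Teller theorem predicts a tetragonal distortion (typically axial elongation) to lift the degeneracy.

[CrBr2F4]^4-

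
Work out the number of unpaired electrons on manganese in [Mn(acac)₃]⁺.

3 unpaired electrons

Summing ligand charges against the +1 overall charge gives an oxidation state of +4 for manganese.
Mn sits in group 7, so the d-electron count is 7 − 4 = 3.
Counting donor atoms: 3×acetylacetonate (bidentate) → 6 donors. Coordination number = 6.
In an octahedral field the d³ configuration is t₂g³e_g⁰ (only one arrangement possible), giving 3 unpaired electrons.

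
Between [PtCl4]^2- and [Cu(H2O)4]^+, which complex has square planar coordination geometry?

[PtCl4]^2-

For [PtCl4]^2-: Summing ligand charges against the −2 overall charge gives an oxidation state of +2 for platinum. Platinum is a group-10 element; Pt(II) is therefore d⁸. A 5d d⁸ ion has a large crystal-field splitting; square planar leaves the high-energy d_{x²−y²} orbital empty and maximises CFSE. → square planar.
For [Cu(H2O)4]^+: Ligand charges: water is neutral. With an overall charge of +1 the copper centre must be in the +1 oxidation state. Copper is a group-11 element; Cu(I) is therefore d¹⁰. A d¹⁰ ion has no crystal-field stabilisation preference between square planar and tetrahedral, so four ligands adopt the sterically favoured tetrahedral geometry. → tetrahedral.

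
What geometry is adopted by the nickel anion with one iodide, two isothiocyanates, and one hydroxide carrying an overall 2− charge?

tetrahedral

Ligand charges: each iodide is −1; each isothiocyanate is −1; each hydroxide is −1. With an overall charge of −2 the nickel centre must be in the +2 oxidation state.
Nickel is a group-10 element; Ni(II) is therefore d⁸.
With 4 monodentate ligands the coordination number is 4.
Hydroxide, iodide, and isothiocyanate are weak-field ligands.
With weak-field ligands the CFSE gain from square planar is small, so a 3d d⁸ ion takes the sterically preferred tetrahedral geometry.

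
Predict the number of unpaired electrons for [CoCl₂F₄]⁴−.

Ligand charges: each chloride is −1; each fluoride is −1. With an overall charge of −4 the cobalt centre must be in the +2 oxidation state.
Cobalt is a group-9 element; Co(II) is therefore d⁷.
The spin state decides the count: Chloride and fluoride are weak-field ligands for a first-row metal, so the complex is high-spin.
An octahedral high-spin d⁷ ion is t₂g⁵e_g², giving 3 unpaired electrons.

3 unpaired electrons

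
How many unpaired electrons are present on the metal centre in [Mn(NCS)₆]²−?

Each isothiocyanate is −1; balancing the −2 overall charge requires Mn(IV).
Manganese is a group-7 element; Mn(IV) is therefore d³.
In an octahedral field the d³ configuration is t₂g³e_g⁰ (only one arrangement possible), giving 3 unpaired electrons.

3 unpaired electrons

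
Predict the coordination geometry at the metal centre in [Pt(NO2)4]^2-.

Ligand charges: each nitro (N-bound nitrite) is −1. With an overall charge of −2 the platinum centre must be in the +2 oxidation state.
Platinum is a group-10 element; Pt(II) is therefore d⁸.
Coordination number: 4.
A 5d d⁸ ion has a large crystal-field splitting; square planar leaves the high-energy d_{x²−y²} orbital empty and maximises CFSE.

square planar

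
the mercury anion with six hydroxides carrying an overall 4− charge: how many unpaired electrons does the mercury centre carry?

Each hydroxide is −1; balancing the −4 overall charge requires Hg(II).
Mercury is a group-12 element; Hg(II) is therefore d¹⁰.
In an octahedral field the d¹⁰ configuration is t₂g⁶e_g⁴, giving 0 unpaired electrons.

0 unpaired electrons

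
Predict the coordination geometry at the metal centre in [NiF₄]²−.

tetrahedral

Ligand charges: each fluoride is −1. With an overall charge of −2 the nickel centre must be in the +2 oxidation state.
Ni sits in group 10, so the d-electron count is 10 − 2 = 8.
Coordination number: 4.
Fluoride is a weak-field ligand.
With weak-field ligands the CFSE gain from square planar is small, so a 3d d⁸ ion takes the sterically preferred tetrahedral geometry.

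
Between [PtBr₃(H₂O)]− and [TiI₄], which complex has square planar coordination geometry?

For [PtBr₃(H₂O)]−: Each bromide is −1; water is neutral; balancing the −1 overall charge requires Pt(II). Platinum is a group-10 element; Pt(II) is therefore d⁸. A 5d d⁸ ion has a large crystal-field splitting; square planar leaves the high-energy d_{x²−y²} orbital empty and maximises CFSE. → square planar.
For [TiI₄]: Each iodide is −1; balancing the 0 overall charge requires Ti(IV). Ti sits in group 4, so the d-electron count is 4 − 4 = 0. A d⁰ ion has no crystal-field stabilisation preference between square planar and tetrahedral, so four ligands adopt the sterically favoured tetrahedral geometry. → tetrahedral.

[PtBr₃(H₂O)]−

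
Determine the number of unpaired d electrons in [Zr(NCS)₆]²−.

0

Summing ligand charges against the −2 overall charge gives an oxidation state of +4 for zirconium.
Group 4 minus oxidation state 4 gives a d⁰ configuration.
In an octahedral field the d⁰ configuration is t₂g⁰e_g⁰, giving 0 unpaired electrons.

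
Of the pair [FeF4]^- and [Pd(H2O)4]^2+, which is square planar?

For [FeF4]^-: Each fluoride is −1; balancing the −1 overall charge requires Fe(III). Group 8 minus oxidation state 3 gives a d⁵ configuration. A high-spin d⁵ ion has zero CFSE in either geometry, so four ligands adopt the sterically favoured tetrahedral geometry. → tetrahedral.
For [Pd(H2O)4]^2+: Water is neutral; balancing the +2 overall charge requires Pd(II). Group 10 minus oxidation state 2 gives a d⁸ configuration. A 4d d⁸ ion has a large crystal-field splitting; square planar leaves the high-energy d_{x²−y²} orbital empty and maximises CFSE. → square planar.

[Pd(H2O)4]^2+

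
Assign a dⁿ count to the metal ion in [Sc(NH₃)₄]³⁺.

d0

Ammonia is neutral; balancing the +3 overall charge requires Sc(III).
Scandium is a group-3 element; Sc(III) is therefore d⁰.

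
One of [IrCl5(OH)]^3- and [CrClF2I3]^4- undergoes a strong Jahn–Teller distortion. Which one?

[IrCl5(OH)]^3-: Each chloride is −1; each hydroxide is −1; balancing the −3 overall charge requires Ir(III). Iridium is a group-9 element; Ir(III) is therefore d⁶. A 5d ion has a large Δₒ and is invariably low-spin. The d⁶ configuration leaves the e_g set evenly filled (or empty) — no strong Jahn–Teller driving force.
[CrClF2I3]^4-: Summing ligand charges against the −4 overall charge gives an oxidation state of +2 for chromium. Chromium is a group-6 element; Cr(II) is therefore d⁴. Chloride, fluoride, and iodide are weak-field ligands for a first-row metal, so the complex is high-spin. The t₂g³e_g¹ (high-spin) configuration has an unevenly filled e_g set; the Jahn–Teller theorem predicts a tetragonal distortion (typically axial elongation) to lift the degeneracy.

[CrClF2I3]^4-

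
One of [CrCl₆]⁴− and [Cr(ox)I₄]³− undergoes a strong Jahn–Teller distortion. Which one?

[CrCl₆]⁴−: Each chloride is −1; balancing the −4 overall charge requires Cr(II). Chromium is a group-6 element; Cr(II) is therefore d⁴. Chloride is a weak-field ligand for a first-row metal, so the complex is high-spin. The t₂g³e_g¹ (high-spin) configuration has an unevenly filled e_g set; the Jahn–Teller theorem predicts a tetragonal distortion (typically axial elongation) to lift the degeneracy.
[Cr(ox)I₄]³−: Summing ligand charges against the −3 overall charge gives an oxidation state of +3 for chromium. Cr sits in group 6, so the d-electron count is 6 − 3 = 3. The d³ configuration leaves the e_g set evenly filled (or empty) — no strong Jahn–Teller driving force.

[CrCl₆]⁴−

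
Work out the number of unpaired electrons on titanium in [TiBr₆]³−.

1

Ligand charges: each bromide is −1. With an overall charge of −3 the titanium centre must be in the +3 oxidation state.
Group 4 minus oxidation state 3 gives a d¹ configuration.
In an octahedral field the d¹ configuration is t₂g¹e_g⁰ (only one arrangement possible), giving 1 unpaired electron.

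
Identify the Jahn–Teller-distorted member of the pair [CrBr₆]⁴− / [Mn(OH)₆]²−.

[CrBr₆]⁴−: Each bromide is −1; balancing the −4 overall charge requires Cr(II). Cr sits in group 6, so the d-electron count is 6 − 2 = 4. Bromide is a weak-field ligand for a first-row metal, so the complex is high-spin. The t₂g³e_g¹ (high-spin) configuration has an unevenly filled e_g set; the Jahn–Teller theorem predicts a tetragonal distortion (typically axial elongation) to lift the degeneracy.
[Mn(OH)₆]²−: Each hydroxide is −1; balancing the −2 overall charge requires Mn(IV). Manganese is a group-7 element; Mn(IV) is therefore d³. The d³ configuration leaves the e_g set evenly filled (or empty) — no strong Jahn–Teller driving force.

[CrBr₆]⁴−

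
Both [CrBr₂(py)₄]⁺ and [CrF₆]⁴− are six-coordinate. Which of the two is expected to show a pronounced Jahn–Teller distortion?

[CrF₆]⁴−

[CrBr₂(py)₄]⁺: Summing ligand charges against the +1 overall charge gives an oxidation state of +3 for chromium. Cr sits in group 6, so the d-electron count is 6 − 3 = 3. The d³ configuration leaves the e_g set evenly filled (or empty) — no strong Jahn–Teller driving force.
[CrF₆]⁴−: Ligand charges: each fluoride is −1. With an overall charge of −4 the chromium centre must be in the +2 oxidation state. Chromium is a group-6 element; Cr(II) is therefore d⁴. Fluoride is a weak-field ligand for a first-row metal, so the complex is high-spin. The t₂g³e_g¹ (high-spin) configuration has an unevenly filled e_g set; the Jahn–Teller theorem predicts a tetragonal distortion (typically axial elongation) to lift the degeneracy.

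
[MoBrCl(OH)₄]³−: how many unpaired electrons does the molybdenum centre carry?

3 unpaired electrons

Each bromide is −1; each chloride is −1; each hydroxide is −1; balancing the −3 overall charge requires Mo(III).
Mo sits in group 6, so the d-electron count is 6 − 3 = 3.
In an octahedral field the d³ configuration is t₂g³e_g⁰ (only one arrangement possible), giving 3 unpaired electrons.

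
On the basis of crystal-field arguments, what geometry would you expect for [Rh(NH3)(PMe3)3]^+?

square planar

Ligand charges: ammonia is neutral; trimethylphosphine is neutral. With an overall charge of +1 the rhodium centre must be in the +1 oxidation state.
Group 9 minus oxidation state 1 gives a d⁸ configuration.
With 4 monodentate ligands the coordination number is 4.
A 4d d⁸ ion has a large crystal-field splitting; square planar leaves the high-energy d_{x²−y²} orbital empty and maximises CFSE.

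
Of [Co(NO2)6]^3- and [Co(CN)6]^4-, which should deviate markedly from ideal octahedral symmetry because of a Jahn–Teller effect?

[Co(NO2)6]^3-: Ligand charges: each nitro (N-bound nitrite) is −1. With an overall charge of −3 the cobalt centre must be in the +3 oxidation state. Co sits in group 9, so the d-electron count is 9 − 3 = 6. Co(III) has an exceptionally large octahedral splitting and is low-spin with essentially every ligand except fluoride. The d⁶ configuration leaves the e_g set evenly filled (or empty) — no strong Jahn–Teller driving force.
[Co(CN)6]^4-: Each cyanide is −1; balancing the −4 overall charge requires Co(II). Co sits in group 9, so the d-electron count is 9 − 2 = 7. Cyanide is a strong-field ligand (high in the spectrochemical series) for a first-row metal, so the complex is low-spin. The t₂g⁶e_g¹ (low-spin) configuration has an unevenly filled e_g set; the Jahn–Teller theorem predicts a tetragonal distortion (typically axial elongation) to lift the degeneracy.

[Co(CN)6]^4-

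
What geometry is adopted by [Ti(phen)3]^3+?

octahedral

Summing ligand charges against the +3 overall charge gives an oxidation state of +3 for titanium.
Ti sits in group 4, so the d-electron count is 4 − 3 = 1.
Counting donor atoms: 3×1,10-phenanthroline (bidentate) → 6 donors. Coordination number = 6.
Six donors around a single metal centre give an octahedral coordination sphere.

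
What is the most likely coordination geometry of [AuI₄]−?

square planar

Summing ligand charges against the −1 overall charge gives an oxidation state of +3 for gold.
Group 11 minus oxidation state 3 gives a d⁸ configuration.
With 4 monodentate ligands the coordination number is 4.
A 5d d⁸ ion has a large crystal-field splitting; square planar leaves the high-energy d_{x²−y²} orbital empty and maximises CFSE.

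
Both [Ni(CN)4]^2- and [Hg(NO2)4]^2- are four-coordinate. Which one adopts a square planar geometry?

[Ni(CN)4]^2-

For [Ni(CN)4]^2-: Ligand charges: each cyanide is −1. With an overall charge of −2 the nickel centre must be in the +2 oxidation state. Ni sits in group 10, so the d-electron count is 10 − 2 = 8. Cyanide is a strong-field ligand (high in the spectrochemical series). A 3d d⁸ ion with strong-field ligands gains enough CFSE to favour square planar over tetrahedral. → square planar.
For [Hg(NO2)4]^2-: Ligand charges: each nitro (N-bound nitrite) is −1. With an overall charge of −2 the mercury centre must be in the +2 oxidation state. Hg sits in group 12, so the d-electron count is 12 − 2 = 10. A d¹⁰ ion has no crystal-field stabilisation preference between square planar and tetrahedral, so four ligands adopt the sterically favoured tetrahedral geometry. → tetrahedral.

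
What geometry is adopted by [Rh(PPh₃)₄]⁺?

square planar

Triphenylphosphine is neutral; balancing the +1 overall charge requires Rh(I).
Rh sits in group 9, so the d-electron count is 9 − 1 = 8.
With 4 monodentate ligands the coordination number is 4.
A 4d d⁸ ion has a large crystal-field splitting; square planar leaves the high-energy d_{x²−y²} orbital empty and maximises CFSE.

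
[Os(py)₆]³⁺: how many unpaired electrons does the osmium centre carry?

1

Pyridine is neutral; balancing the +3 overall charge requires Os(III).
Os sits in group 8, so the d-electron count is 8 − 3 = 5.
The spin state decides the count: a 5d ion has a large Δₒ and is invariably low-spin.
An octahedral low-spin d⁵ ion is t₂g⁵e_g⁰, giving 1 unpaired electron.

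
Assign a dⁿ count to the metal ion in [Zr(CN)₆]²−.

Summing ligand charges against the −2 overall charge gives an oxidation state of +4 for zirconium.
Group 4 minus oxidation state 4 gives a d⁰ configuration.

d⁰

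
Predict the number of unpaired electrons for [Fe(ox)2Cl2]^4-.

4

Ligand charges: each oxalate is −2; each chloride is −1. With an overall charge of −4 the iron centre must be in the +2 oxidation state.
Group 8 minus oxidation state 2 gives a d⁶ configuration.
Counting donor atoms: 2×oxalate (bidentate) → 4 donors; 2×chloride (monodentate) → 2 donors. Coordination number = 6.
The spin state decides the count: Chloride and oxalate are weak-field ligands for a first-row metal, so the complex is high-spin.
An octahedral high-spin d⁶ ion is t₂g⁴e_g², giving 4 unpaired electrons.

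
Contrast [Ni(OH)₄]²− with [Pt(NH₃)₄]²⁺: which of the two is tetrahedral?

[Ni(OH)₄]²−

For [Ni(OH)₄]²−: Each hydroxide is −1; balancing the −2 overall charge requires Ni(II). Nickel is a group-10 element; Ni(II) is therefore d⁸. Hydroxide is a weak-field ligand. With weak-field ligands the CFSE gain from square planar is small, so a 3d d⁸ ion takes the sterically preferred tetrahedral geometry. → tetrahedral.
For [Pt(NH₃)₄]²⁺: Ammonia is neutral; balancing the +2 overall charge requires Pt(II). Pt sits in group 10, so the d-electron count is 10 − 2 = 8. A 5d d⁸ ion has a large crystal-field splitting; square planar leaves the high-energy d_{x²−y²} orbital empty and maximises CFSE. → square planar.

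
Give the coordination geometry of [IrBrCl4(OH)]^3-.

octahedral

Each bromide is −1; each chloride is −1; each hydroxide is −1; balancing the −3 overall charge requires Ir(III).
Ir sits in group 9, so the d-electron count is 9 − 3 = 6.
Coordination number: 6.
Six donors around a single metal centre give an octahedral coordination sphere.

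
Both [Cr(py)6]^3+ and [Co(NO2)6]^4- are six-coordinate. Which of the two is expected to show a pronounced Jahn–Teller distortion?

[Co(NO2)6]^4-

[Cr(py)6]^3+: Pyridine is neutral; balancing the +3 overall charge requires Cr(III). Chromium is a group-6 element; Cr(III) is therefore d³. The d³ configuration leaves the e_g set evenly filled (or empty) — no strong Jahn–Teller driving force.
[Co(NO2)6]^4-: Each nitro (N-bound nitrite) is −1; balancing the −4 overall charge requires Co(II). Co sits in group 9, so the d-electron count is 9 − 2 = 7. Nitro (N-bound nitrite) is a strong-field ligand (high in the spectrochemical series) for a first-row metal, so the complex is low-spin. The t₂g⁶e_g¹ (low-spin) configuration has an unevenly filled e_g set; the Jahn–Teller theorem predicts a tetragonal distortion (typically axial elongation) to lift the degeneracy.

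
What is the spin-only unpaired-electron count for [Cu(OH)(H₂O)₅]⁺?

1 unpaired electron

Summing ligand charges against the +1 overall charge gives an oxidation state of +2 for copper.
Copper is a group-11 element; Cu(II) is therefore d⁹.
In an octahedral field the d⁹ configuration is t₂g⁶e_g³ (only one arrangement possible), giving 1 unpaired electron.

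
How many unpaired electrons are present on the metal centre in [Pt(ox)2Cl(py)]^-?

0

Summing ligand charges against the −1 overall charge gives an oxidation state of +4 for platinum.
Platinum is a group-10 element; Pt(IV) is therefore d⁶.
Counting donor atoms: 2×oxalate (bidentate) → 4 donors; 1×chloride (monodentate) → 1 donor; 1×pyridine (monodentate) → 1 donor. Coordination number = 6.
The spin state decides the count: a 5d ion has a large Δₒ and is invariably low-spin.
An octahedral low-spin d⁶ ion is t₂g⁶e_g⁰, giving 0 unpaired electrons.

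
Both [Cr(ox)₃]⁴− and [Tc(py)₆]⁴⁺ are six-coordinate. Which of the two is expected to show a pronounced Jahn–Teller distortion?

[Cr(ox)₃]⁴−

[Cr(ox)₃]⁴−: Ligand charges: each oxalate is −2. With an overall charge of −4 the chromium centre must be in the +2 oxidation state. Chromium is a group-6 element; Cr(II) is therefore d⁴. Oxalate is a weak-field ligand for a first-row metal, so the complex is high-spin. The t₂g³e_g¹ (high-spin) configuration has an unevenly filled e_g set; the Jahn–Teller theorem predicts a tetragonal distortion (typically axial elongation) to lift the degeneracy.
[Tc(py)₆]⁴⁺: Ligand charges: pyridine is neutral. With an overall charge of +4 the technetium centre must be in the +4 oxidation state. Tc sits in group 7, so the d-electron count is 7 − 4 = 3. The d³ configuration leaves the e_g set evenly filled (or empty) — no strong Jahn–Teller driving force.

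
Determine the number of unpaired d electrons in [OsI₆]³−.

Summing ligand charges against the −3 overall charge gives an oxidation state of +3 for osmium.
Group 8 minus oxidation state 3 gives a d⁵ configuration.
The spin state decides the count: a 5d ion has a large Δₒ and is invariably low-spin.
An octahedral low-spin d⁵ ion is t₂g⁵e_g⁰, giving 1 unpaired electron.

1 unpaired electron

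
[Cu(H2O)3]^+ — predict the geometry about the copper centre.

trigonal planar

Water is neutral; balancing the +1 overall charge requires Cu(I).
Copper is a group-11 element; Cu(I) is therefore d¹⁰.
Coordination number: 3.
Three ligands around a d¹⁰ centre minimise repulsion in a trigonal-planar arrangement.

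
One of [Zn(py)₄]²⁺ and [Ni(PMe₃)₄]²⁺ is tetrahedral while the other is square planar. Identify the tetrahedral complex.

[Zn(py)₄]²⁺

For [Zn(py)₄]²⁺: Summing ligand charges against the +2 overall charge gives an oxidation state of +2 for zinc. Zn sits in group 12, so the d-electron count is 12 − 2 = 10. A d¹⁰ ion has no crystal-field stabilisation preference between square planar and tetrahedral, so four ligands adopt the sterically favoured tetrahedral geometry. → tetrahedral.
For [Ni(PMe₃)₄]²⁺: Ligand charges: trimethylphosphine is neutral. With an overall charge of +2 the nickel centre must be in the +2 oxidation state. Ni sits in group 10, so the d-electron count is 10 − 2 = 8. Trimethylphosphine is a strong-field ligand (high in the spectrochemical series). A 3d d⁸ ion with strong-field ligands gains enough CFSE to favour square planar over tetrahedral. → square planar.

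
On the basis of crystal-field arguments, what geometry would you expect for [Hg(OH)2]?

Summing ligand charges against the 0 overall charge gives an oxidation state of +2 for mercury.
Hg sits in group 12, so the d-electron count is 12 − 2 = 10.
Coordination number: 2.
A d¹⁰ ion with only two ligands adopts a linear arrangement (sp hybridisation; no CFSE preference).

linear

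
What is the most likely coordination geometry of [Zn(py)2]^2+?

linear

Pyridine is neutral; balancing the +2 overall charge requires Zn(II).
Zinc is a group-12 element; Zn(II) is therefore d¹⁰.
With 2 monodentate ligands the coordination number is 2.
A d¹⁰ ion with only two ligands adopts a linear arrangement (sp hybridisation; no CFSE preference).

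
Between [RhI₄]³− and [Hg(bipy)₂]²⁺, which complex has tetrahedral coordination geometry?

For [RhI₄]³−: Summing ligand charges against the −3 overall charge gives an oxidation state of +1 for rhodium. Group 9 minus oxidation state 1 gives a d⁸ configuration. A 4d d⁸ ion has a large crystal-field splitting; square planar leaves the high-energy d_{x²−y²} orbital empty and maximises CFSE. → square planar.
For [Hg(bipy)₂]²⁺: 2,2′-bipyridine is neutral; balancing the +2 overall charge requires Hg(II). Hg sits in group 12, so the d-electron count is 12 − 2 = 10. A d¹⁰ ion has no crystal-field stabilisation preference between square planar and tetrahedral, so four ligands adopt the sterically favoured tetrahedral geometry. → tetrahedral.

[Hg(bipy)₂]²⁺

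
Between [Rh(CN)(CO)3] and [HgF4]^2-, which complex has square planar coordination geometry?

[Rh(CN)(CO)3]

For [Rh(CN)(CO)3]: Summing ligand charges against the 0 overall charge gives an oxidation state of +1 for rhodium. Group 9 minus oxidation state 1 gives a d⁸ configuration. A 4d d⁸ ion has a large crystal-field splitting; square planar leaves the high-energy d_{x²−y²} orbital empty and maximises CFSE. → square planar.
For [HgF4]^2-: Each fluoride is −1; balancing the −2 overall charge requires Hg(II). Hg sits in group 12, so the d-electron count is 12 − 2 = 10. A d¹⁰ ion has no crystal-field stabilisation preference between square planar and tetrahedral, so four ligands adopt the sterically favoured tetrahedral geometry. → tetrahedral.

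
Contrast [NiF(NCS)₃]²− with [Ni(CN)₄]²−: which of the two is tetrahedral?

For [NiF(NCS)₃]²−: Ligand charges: each fluoride is −1; each isothiocyanate is −1. With an overall charge of −2 the nickel centre must be in the +2 oxidation state. Ni sits in group 10, so the d-electron count is 10 − 2 = 8. Fluoride and isothiocyanate are weak-field ligands. With weak-field ligands the CFSE gain from square planar is small, so a 3d d⁸ ion takes the sterically preferred tetrahedral geometry. → tetrahedral.
For [Ni(CN)₄]²−: Each cyanide is −1; balancing the −2 overall charge requires Ni(II). Group 10 minus oxidation state 2 gives a d⁸ configuration. Cyanide is a strong-field ligand (high in the spectrochemical series). A 3d d⁸ ion with strong-field ligands gains enough CFSE to favour square planar over tetrahedral. → square planar.

[NiF(NCS)₃]²−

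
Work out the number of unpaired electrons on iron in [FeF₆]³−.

5 unpaired electrons

Summing ligand charges against the −3 overall charge gives an oxidation state of +3 for iron.
Group 8 minus oxidation state 3 gives a d⁵ configuration.
The spin state decides the count: Fluoride is a weak-field ligand for a first-row metal, so the complex is high-spin.
An octahedral high-spin d⁵ ion is t₂g³e_g², giving 5 unpaired electrons.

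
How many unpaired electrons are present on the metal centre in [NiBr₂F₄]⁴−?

2

Ligand charges: each bromide is −1; each fluoride is −1. With an overall charge of −4 the nickel centre must be in the +2 oxidation state.
Nickel is a group-10 element; Ni(II) is therefore d⁸.
In an octahedral field the d⁸ configuration is t₂g⁶e_g² (only one arrangement possible), giving 2 unpaired electrons.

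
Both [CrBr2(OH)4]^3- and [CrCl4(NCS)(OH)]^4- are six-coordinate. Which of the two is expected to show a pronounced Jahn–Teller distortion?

[CrBr2(OH)4]^3-: Ligand charges: each bromide is −1; each hydroxide is −1. With an overall charge of −3 the chromium centre must be in the +3 oxidation state. Group 6 minus oxidation state 3 gives a d³ configuration. The d³ configuration leaves the e_g set evenly filled (or empty) — no strong Jahn–Teller driving force.
[CrCl4(NCS)(OH)]^4-: Each chloride is −1; each isothiocyanate is −1; each hydroxide is −1; balancing the −4 overall charge requires Cr(II). Chromium is a group-6 element; Cr(II) is therefore d⁴. Chloride, hydroxide, and isothiocyanate are weak-field ligands for a first-row metal, so the complex is high-spin. The t₂g³e_g¹ (high-spin) configuration has an unevenly filled e_g set; the Jahn–Teller theorem predicts a tetragonal distortion (typically axial elongation) to lift the degeneracy.

[CrCl4(NCS)(OH)]^4-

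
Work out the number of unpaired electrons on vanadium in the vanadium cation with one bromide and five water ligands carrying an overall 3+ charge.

Ligand charges: each bromide is −1; water is neutral. With an overall charge of +3 the vanadium centre must be in the +4 oxidation state.
V sits in group 5, so the d-electron count is 5 − 4 = 1.
In an octahedral field the d¹ configuration is t₂g¹e_g⁰ (only one arrangement possible), giving 1 unpaired electron.

1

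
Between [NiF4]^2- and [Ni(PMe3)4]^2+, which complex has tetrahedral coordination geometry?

For [NiF4]^2-: Each fluoride is −1; balancing the −2 overall charge requires Ni(II). Ni sits in group 10, so the d-electron count is 10 − 2 = 8. Fluoride is a weak-field ligand. With weak-field ligands the CFSE gain from square planar is small, so a 3d d⁸ ion takes the sterically preferred tetrahedral geometry. → tetrahedral.
For [Ni(PMe3)4]^2+: Ligand charges: trimethylphosphine is neutral. With an overall charge of +2 the nickel centre must be in the +2 oxidation state. Group 10 minus oxidation state 2 gives a d⁸ configuration. Trimethylphosphine is a strong-field ligand (high in the spectrochemical series). A 3d d⁸ ion with strong-field ligands gains enough CFSE to favour square planar over tetrahedral. → square planar.

[NiF4]^2-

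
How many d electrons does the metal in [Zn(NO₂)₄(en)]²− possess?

d¹⁰

Summing ligand charges against the −2 overall charge gives an oxidation state of +2 for zinc.
Group 12 minus oxidation state 2 gives a d¹⁰ configuration.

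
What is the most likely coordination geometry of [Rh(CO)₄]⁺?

square planar

Carbonyl is neutral; balancing the +1 overall charge requires Rh(I).
Rhodium is a group-9 element; Rh(I) is therefore d⁸.
With 4 monodentate ligands the coordination number is 4.
A 4d d⁸ ion has a large crystal-field splitting; square planar leaves the high-energy d_{x²−y²} orbital empty and maximises CFSE.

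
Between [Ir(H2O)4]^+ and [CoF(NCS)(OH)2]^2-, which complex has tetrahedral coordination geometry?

For [Ir(H2O)4]^+: Ligand charges: water is neutral. With an overall charge of +1 the iridium centre must be in the +1 oxidation state. Group 9 minus oxidation state 1 gives a d⁸ configuration. A 5d d⁸ ion has a large crystal-field splitting; square planar leaves the high-energy d_{x²−y²} orbital empty and maximises CFSE. → square planar.
For [CoF(NCS)(OH)2]^2-: Summing ligand charges against the −2 overall charge gives an oxidation state of +2 for cobalt. Group 9 minus oxidation state 2 gives a d⁷ configuration. For a high-spin 3d d⁷ ion with weak-field ligands the small Δₜ gives little square-planar CFSE advantage, so four ligands adopt the sterically favoured tetrahedral geometry. → tetrahedral.

[CoF(NCS)(OH)2]^2-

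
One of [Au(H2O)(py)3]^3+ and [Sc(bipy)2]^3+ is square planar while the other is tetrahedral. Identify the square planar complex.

For [Au(H2O)(py)3]^3+: Water is neutral; pyridine is neutral; balancing the +3 overall charge requires Au(III). Group 11 minus oxidation state 3 gives a d⁸ configuration. A 5d d⁸ ion has a large crystal-field splitting; square planar leaves the high-energy d_{x²−y²} orbital empty and maximises CFSE. → square planar.
For [Sc(bipy)2]^3+: Summing ligand charges against the +3 overall charge gives an oxidation state of +3 for scandium. Sc sits in group 3, so the d-electron count is 3 − 3 = 0. A d⁰ ion has no crystal-field stabilisation preference between square planar and tetrahedral, so four ligands adopt the sterically favoured tetrahedral geometry. → tetrahedral.

[Au(H2O)(py)3]^3+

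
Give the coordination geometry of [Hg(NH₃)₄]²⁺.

tetrahedral

Ligand charges: ammonia is neutral. With an overall charge of +2 the mercury centre must be in the +2 oxidation state.
Mercury is a group-12 element; Hg(II) is therefore d¹⁰.
With 4 monodentate ligands the coordination number is 4.
A d¹⁰ ion has no crystal-field stabilisation preference between square planar and tetrahedral, so four ligands adopt the sterically favoured tetrahedral geometry.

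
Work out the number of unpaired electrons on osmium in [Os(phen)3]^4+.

2

Ligand charges: 1,10-phenanthroline is neutral. With an overall charge of +4 the osmium centre must be in the +4 oxidation state.
Osmium is a group-8 element; Os(IV) is therefore d⁴.
Counting donor atoms: 3×1,10-phenanthroline (bidentate) → 6 donors. Coordination number = 6.
The spin state decides the count: a 5d ion has a large Δₒ and is invariably low-spin.
An octahedral low-spin d⁴ ion is t₂g⁴e_g⁰, giving 2 unpaired electrons.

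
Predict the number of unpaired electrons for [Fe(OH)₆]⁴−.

4 unpaired electrons

Each hydroxide is −1; balancing the −4 overall charge requires Fe(II).
Iron is a group-8 element; Fe(II) is therefore d⁶.
The spin state decides the count: Hydroxide is a weak-field ligand for a first-row metal, so the complex is high-spin.
An octahedral high-spin d⁶ ion is t₂g⁴e_g², giving 4 unpaired electrons.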